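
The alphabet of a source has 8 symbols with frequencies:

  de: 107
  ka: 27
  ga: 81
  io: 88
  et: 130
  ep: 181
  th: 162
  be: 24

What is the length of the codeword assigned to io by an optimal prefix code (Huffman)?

Repeatedly merge the two smallest:
combine be(24), ka(27) → 51
combine 51, ga(81) → 132
combine io(88), de(107) → 195
combine et(130), 132 → 262
combine th(162), ep(181) → 343
combine 195, 262 → 457
combine 343, 457 → 800
The subtree containing io is merged 3 times, so code length = 3.

3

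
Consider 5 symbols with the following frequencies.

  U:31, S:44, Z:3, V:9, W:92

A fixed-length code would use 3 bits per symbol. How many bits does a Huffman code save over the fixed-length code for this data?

216

Fixed-length: 3 bits × 179 symbols = 537 bits.
Huffman merges:
merge Z(3) and V(9): 12
merge 12 and U(31): 43
merge 43 and S(44): 87
merge 87 and W(92): 179
Huffman total = 12 + 43 + 87 + 179 = 321 bits.
Saving = 537 − 321 = 216 bits.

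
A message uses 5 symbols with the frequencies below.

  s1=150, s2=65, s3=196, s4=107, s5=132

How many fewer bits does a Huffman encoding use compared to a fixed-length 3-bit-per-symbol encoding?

478

Fixed-length: 3 bits × 650 symbols = 1950 bits.
Huffman merges:
combine s2(65), s4(107) → 172
combine s5(132), s1(150) → 282
combine 172, s3(196) → 368
combine 282, 368 → 650
Huffman total = 172 + 282 + 368 + 650 = 1472 bits.
Saving = 1950 − 1472 = 478 bits.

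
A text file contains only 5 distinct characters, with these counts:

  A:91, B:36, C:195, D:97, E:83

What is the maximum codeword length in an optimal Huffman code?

3

Merge the two lowest-weight nodes at each step:
B(36) + E(83) → 119
A(91) + D(97) → 188
119 + 188 → 307
C(195) + 307 → 502
The rarest symbols sit at the bottom; the longest codeword is 3 bits.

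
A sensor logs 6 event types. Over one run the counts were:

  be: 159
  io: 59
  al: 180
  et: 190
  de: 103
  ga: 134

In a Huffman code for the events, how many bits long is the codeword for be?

Build the tree from the bottom:
merge io(59) and de(103): 162
merge ga(134) and be(159): 293
merge 162 and al(180): 342
merge et(190) and 293: 483
merge 342 and 483: 825
be sits 3 levels below the root, so its codeword is 3 bits.

3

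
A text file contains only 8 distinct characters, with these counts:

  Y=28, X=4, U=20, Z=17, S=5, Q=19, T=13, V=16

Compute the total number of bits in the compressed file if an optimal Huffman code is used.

347

Greedily combine the two least-frequent nodes:
X(4) + S(5) → 9
9 + T(13) → 22
V(16) + Z(17) → 33
Q(19) + U(20) → 39
22 + Y(28) → 50
33 + 39 → 72
50 + 72 → 122
Each symbol's bit-cost is frequency × depth; summing gives 347 bits (equivalently 9 + 22 + 33 + 39 + 50 + 72 + 122).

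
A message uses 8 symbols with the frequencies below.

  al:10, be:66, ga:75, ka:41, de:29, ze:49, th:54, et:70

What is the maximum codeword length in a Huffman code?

4

Merge the two lowest-weight nodes at each step:
al(10) + de(29) → 39
39 + ka(41) → 80
ze(49) + th(54) → 103
be(66) + et(70) → 136
ga(75) + 80 → 155
103 + 136 → 239
155 + 239 → 394
Maximum depth reached is 4.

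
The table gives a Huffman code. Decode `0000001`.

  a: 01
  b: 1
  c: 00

Read left to right; each codeword is recognised as soon as it completes (prefix code):
  00→c | 00→c | 00→c | 1→b
Decoded message: cccb

cccb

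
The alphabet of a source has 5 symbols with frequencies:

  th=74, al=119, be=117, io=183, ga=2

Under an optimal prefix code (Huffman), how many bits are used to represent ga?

3

Repeatedly merge the two smallest:
combine ga(2), th(74) → 76
combine 76, be(117) → 193
combine al(119), io(183) → 302
combine 193, 302 → 495
ga sits 3 levels below the root, so its codeword is 3 bits.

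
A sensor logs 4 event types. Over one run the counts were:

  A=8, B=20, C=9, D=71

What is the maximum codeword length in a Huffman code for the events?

3

Merge the two lowest-weight nodes at each step:
combine A(8), C(9) → 17
combine 17, B(20) → 37
combine 37, D(71) → 108
Maximum depth reached is 3.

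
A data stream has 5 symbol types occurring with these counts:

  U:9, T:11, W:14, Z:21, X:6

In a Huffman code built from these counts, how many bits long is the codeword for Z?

2

Huffman merges, smallest pair first:
X(6) + U(9) → 15
T(11) + W(14) → 25
15 + Z(21) → 36
25 + 36 → 61
Z's leaf is at depth 2, giving a 2-bit codeword.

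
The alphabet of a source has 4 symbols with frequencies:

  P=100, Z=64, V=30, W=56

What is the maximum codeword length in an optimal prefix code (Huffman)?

Merge the two lowest-weight nodes at each step:
merge V(30) and W(56): 86
merge Z(64) and 86: 150
merge P(100) and 150: 250
The first pair merged (V, W) ends up deepest, at depth 3.

3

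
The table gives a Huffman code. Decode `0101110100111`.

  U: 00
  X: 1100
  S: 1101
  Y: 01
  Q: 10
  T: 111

Read left to right; each codeword is recognised as soon as it completes (prefix code):
  01→Y | 01→Y | 1101→S | 00→U | 111→T
Decoded message: YYSUT

YYSUT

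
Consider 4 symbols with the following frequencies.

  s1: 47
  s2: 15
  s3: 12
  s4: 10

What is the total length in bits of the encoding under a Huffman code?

143

Build the Huffman tree bottom-up:
s4(10) + s3(12) → 22
s2(15) + 22 → 37
37 + s1(47) → 84
The encoded length is the sum of every internal node's weight: 22 + 37 + 84 = 143 bits.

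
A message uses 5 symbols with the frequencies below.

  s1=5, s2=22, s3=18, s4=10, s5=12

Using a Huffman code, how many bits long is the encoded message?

149

Merge the two smallest weights repeatedly:
s1(5) + s4(10) → 15
s5(12) + 15 → 27
s3(18) + s2(22) → 40
27 + 40 → 67
The encoded length is the sum of every internal node's weight: 15 + 27 + 40 + 67 = 149 bits.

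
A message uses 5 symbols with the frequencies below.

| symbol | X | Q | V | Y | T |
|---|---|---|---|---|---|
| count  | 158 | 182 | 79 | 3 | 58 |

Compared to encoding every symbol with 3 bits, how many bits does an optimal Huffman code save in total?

461

Fixed-length: 3 bits × 480 symbols = 1440 bits.
Huffman merges:
Y(3) + T(58) → 61
61 + V(79) → 140
140 + X(158) → 298
Q(182) + 298 → 480
Huffman total = 61 + 140 + 298 + 480 = 979 bits.
Saving = 1440 − 979 = 461 bits.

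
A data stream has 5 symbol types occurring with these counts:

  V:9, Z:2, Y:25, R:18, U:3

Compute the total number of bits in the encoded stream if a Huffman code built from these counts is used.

108

Greedily combine the two least-frequent nodes:
Z(2) + U(3) → 5
5 + V(9) → 14
14 + R(18) → 32
Y(25) + 32 → 57
The encoded length is the sum of every internal node's weight: 5 + 14 + 32 + 57 = 108 bits.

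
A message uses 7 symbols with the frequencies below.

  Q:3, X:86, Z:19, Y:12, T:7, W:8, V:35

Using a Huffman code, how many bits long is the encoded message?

Merge the two smallest weights repeatedly:
merge Q(3) and T(7): 10
merge W(8) and 10: 18
merge Y(12) and 18: 30
merge Z(19) and 30: 49
merge V(35) and 49: 84
merge 84 and X(86): 170
Total encoded bits = sum of merged weights = 10 + 18 + 30 + 49 + 84 + 170 = 361.

361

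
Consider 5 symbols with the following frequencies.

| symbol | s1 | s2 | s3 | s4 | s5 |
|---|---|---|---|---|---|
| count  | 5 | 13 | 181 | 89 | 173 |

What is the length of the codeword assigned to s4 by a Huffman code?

3

Build the tree from the bottom:
s1(5) + s2(13) → 18
18 + s4(89) → 107
107 + s5(173) → 280
s3(181) + 280 → 461
The subtree containing s4 is merged 3 times, so code length = 3.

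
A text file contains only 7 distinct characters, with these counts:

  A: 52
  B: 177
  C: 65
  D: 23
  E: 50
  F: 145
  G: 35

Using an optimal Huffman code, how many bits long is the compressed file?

1377

Greedily combine the two least-frequent nodes:
merge D(23) and G(35): 58
merge E(50) and A(52): 102
merge 58 and C(65): 123
merge 102 and 123: 225
merge F(145) and B(177): 322
merge 225 and 322: 547
Each symbol's bit-cost is frequency × depth; summing gives 1377 bits (equivalently 58 + 102 + 123 + 225 + 322 + 547).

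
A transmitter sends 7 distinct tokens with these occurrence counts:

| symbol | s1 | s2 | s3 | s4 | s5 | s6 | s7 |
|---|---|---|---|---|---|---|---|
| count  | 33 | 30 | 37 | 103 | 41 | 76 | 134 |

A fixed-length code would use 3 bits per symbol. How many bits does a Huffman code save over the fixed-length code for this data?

Fixed-length: 3 bits × 454 symbols = 1362 bits.
Huffman merges:
merge s2(30) and s1(33): 63
merge s3(37) and s5(41): 78
merge 63 and s6(76): 139
merge 78 and s4(103): 181
merge s7(134) and 139: 273
merge 181 and 273: 454
Huffman total = 63 + 78 + 139 + 181 + 273 + 454 = 1188 bits.
Saving = 1362 − 1188 = 174 bits.

174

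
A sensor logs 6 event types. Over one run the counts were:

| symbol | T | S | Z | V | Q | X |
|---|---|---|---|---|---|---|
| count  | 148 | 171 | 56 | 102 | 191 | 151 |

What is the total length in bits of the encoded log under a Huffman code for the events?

2095

Build the Huffman tree bottom-up:
Z(56) + V(102) → 158
T(148) + X(151) → 299
158 + S(171) → 329
Q(191) + 299 → 490
329 + 490 → 819
The encoded length is the sum of every internal node's weight: 158 + 299 + 329 + 490 + 819 = 2095 bits.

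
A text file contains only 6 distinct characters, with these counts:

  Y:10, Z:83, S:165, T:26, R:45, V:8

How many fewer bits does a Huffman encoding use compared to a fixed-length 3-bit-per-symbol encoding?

Fixed-length: 3 bits × 337 symbols = 1011 bits.
Huffman merges:
merge V(8) and Y(10): 18
merge 18 and T(26): 44
merge 44 and R(45): 89
merge Z(83) and 89: 172
merge S(165) and 172: 337
Huffman total = 18 + 44 + 89 + 172 + 337 = 660 bits.
Saving = 1011 − 660 = 351 bits.

351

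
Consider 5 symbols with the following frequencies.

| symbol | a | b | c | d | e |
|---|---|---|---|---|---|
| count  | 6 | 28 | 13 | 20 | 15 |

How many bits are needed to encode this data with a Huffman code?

183

Merge the two smallest weights repeatedly:
a(6) + c(13) → 19
e(15) + 19 → 34
d(20) + b(28) → 48
34 + 48 → 82
The encoded length is the sum of every internal node's weight: 19 + 34 + 48 + 82 = 183 bits.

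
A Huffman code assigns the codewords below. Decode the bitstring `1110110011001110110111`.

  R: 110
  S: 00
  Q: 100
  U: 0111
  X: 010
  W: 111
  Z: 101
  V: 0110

WVVUVW

Read left to right; each codeword is recognised as soon as it completes (prefix code):
  111→W | 0110→V | 0110→V | 0111→U | 0110→V | 111→W
Decoded message: WVVUVW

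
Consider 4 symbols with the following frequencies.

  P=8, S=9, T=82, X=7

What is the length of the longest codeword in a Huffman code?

3

Merge the two lowest-weight nodes at each step:
X(7) + P(8) → 15
S(9) + 15 → 24
24 + T(82) → 106
Maximum depth reached is 3.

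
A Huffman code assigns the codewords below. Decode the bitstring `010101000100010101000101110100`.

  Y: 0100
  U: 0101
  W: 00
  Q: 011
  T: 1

Read left to right; each codeword is recognised as soon as it completes (prefix code):
  0101→U | 0100→Y | 0100→Y | 0101→U | 0100→Y | 0101→U | 1→T | 1→T | 0100→Y
Decoded message: UYYUYUTTY

UYYUYUTTY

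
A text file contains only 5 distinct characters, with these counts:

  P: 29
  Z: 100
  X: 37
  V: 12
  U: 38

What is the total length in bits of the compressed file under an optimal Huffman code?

448

Greedily combine the two least-frequent nodes:
combine V(12), P(29) → 41
combine X(37), U(38) → 75
combine 41, 75 → 116
combine Z(100), 116 → 216
Total encoded bits = sum of merged weights = 41 + 75 + 116 + 216 = 448.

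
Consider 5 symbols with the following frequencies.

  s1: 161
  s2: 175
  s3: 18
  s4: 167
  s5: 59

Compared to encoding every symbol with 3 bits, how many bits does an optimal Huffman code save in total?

503

Fixed-length: 3 bits × 580 symbols = 1740 bits.
Huffman merges:
merge s3(18) and s5(59): 77
merge 77 and s1(161): 238
merge s4(167) and s2(175): 342
merge 238 and 342: 580
Huffman total = 77 + 238 + 342 + 580 = 1237 bits.
Saving = 1740 − 1237 = 503 bits.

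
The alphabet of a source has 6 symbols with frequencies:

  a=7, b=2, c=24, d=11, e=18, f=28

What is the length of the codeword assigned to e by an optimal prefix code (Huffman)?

2

Repeatedly merge the two smallest:
merge b(2) and a(7): 9
merge 9 and d(11): 20
merge e(18) and 20: 38
merge c(24) and f(28): 52
merge 38 and 52: 90
e's leaf is at depth 2, giving a 2-bit codeword.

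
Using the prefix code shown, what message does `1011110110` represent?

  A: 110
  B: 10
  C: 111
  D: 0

BCBA

Read left to right; each codeword is recognised as soon as it completes (prefix code):
  10→B | 111→C | 10→B | 110→A
Decoded message: BCBA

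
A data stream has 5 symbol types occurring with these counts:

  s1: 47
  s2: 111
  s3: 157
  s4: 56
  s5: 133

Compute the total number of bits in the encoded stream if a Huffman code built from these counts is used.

Merge the two smallest weights repeatedly:
s1(47) + s4(56) → 103
103 + s2(111) → 214
s5(133) + s3(157) → 290
214 + 290 → 504
Total encoded bits = sum of merged weights = 103 + 214 + 290 + 504 = 1111.

1111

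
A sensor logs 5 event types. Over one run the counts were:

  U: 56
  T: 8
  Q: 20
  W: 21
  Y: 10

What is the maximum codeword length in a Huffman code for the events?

4

Merge the two lowest-weight nodes at each step:
merge T(8) and Y(10): 18
merge 18 and Q(20): 38
merge W(21) and 38: 59
merge U(56) and 59: 115
The rarest symbols sit at the bottom; the longest codeword is 4 bits.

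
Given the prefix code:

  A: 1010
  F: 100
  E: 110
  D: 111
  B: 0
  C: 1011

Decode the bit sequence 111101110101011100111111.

Read left to right; each codeword is recognised as soon as it completes (prefix code):
  111→D | 1011→C | 1010→A | 1011→C | 100→F | 111→D | 111→D
Decoded message: DCACFDD

DCACFDD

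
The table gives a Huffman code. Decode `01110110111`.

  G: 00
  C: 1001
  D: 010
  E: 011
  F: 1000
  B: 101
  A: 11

EBBA

Read left to right; each codeword is recognised as soon as it completes (prefix code):
  011→E | 101→B | 101→B | 11→A
Decoded message: EBBA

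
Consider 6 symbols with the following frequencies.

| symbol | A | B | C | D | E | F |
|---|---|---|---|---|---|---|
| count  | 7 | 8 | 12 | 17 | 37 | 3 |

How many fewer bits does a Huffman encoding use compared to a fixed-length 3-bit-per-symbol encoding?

64

Fixed-length: 3 bits × 84 symbols = 252 bits.
Huffman merges:
F(3) + A(7) → 10
B(8) + 10 → 18
C(12) + D(17) → 29
18 + 29 → 47
E(37) + 47 → 84
Huffman total = 10 + 18 + 29 + 47 + 84 = 188 bits.
Saving = 252 − 188 = 64 bits.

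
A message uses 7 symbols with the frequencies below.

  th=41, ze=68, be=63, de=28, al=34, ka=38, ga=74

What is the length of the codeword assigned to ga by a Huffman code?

Huffman merges, smallest pair first:
combine de(28), al(34) → 62
combine ka(38), th(41) → 79
combine 62, be(63) → 125
combine ze(68), ga(74) → 142
combine 79, 125 → 204
combine 142, 204 → 346
ga's leaf is at depth 2, giving a 2-bit codeword.

2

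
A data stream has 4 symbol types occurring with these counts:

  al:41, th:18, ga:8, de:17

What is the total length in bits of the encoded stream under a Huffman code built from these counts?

Build the Huffman tree bottom-up:
merge ga(8) and de(17): 25
merge th(18) and 25: 43
merge al(41) and 43: 84
The encoded length is the sum of every internal node's weight: 25 + 43 + 84 = 152 bits.

152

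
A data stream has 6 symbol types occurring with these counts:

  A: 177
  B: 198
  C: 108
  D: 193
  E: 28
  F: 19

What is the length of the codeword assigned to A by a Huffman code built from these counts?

Repeatedly merge the two smallest:
combine F(19), E(28) → 47
combine 47, C(108) → 155
combine 155, A(177) → 332
combine D(193), B(198) → 391
combine 332, 391 → 723
The subtree containing A is merged 2 times, so code length = 2.

2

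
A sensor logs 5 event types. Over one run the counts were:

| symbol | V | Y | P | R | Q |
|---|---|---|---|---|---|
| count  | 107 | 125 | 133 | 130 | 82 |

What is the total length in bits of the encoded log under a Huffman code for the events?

Greedily combine the two least-frequent nodes:
merge Q(82) and V(107): 189
merge Y(125) and R(130): 255
merge P(133) and 189: 322
merge 255 and 322: 577
Total encoded bits = sum of merged weights = 189 + 255 + 322 + 577 = 1343.

1343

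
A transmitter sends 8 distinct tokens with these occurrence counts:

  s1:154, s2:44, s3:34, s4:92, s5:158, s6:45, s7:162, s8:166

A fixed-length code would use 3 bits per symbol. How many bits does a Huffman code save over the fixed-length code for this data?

127

Fixed-length: 3 bits × 855 symbols = 2565 bits.
Huffman merges:
merge s3(34) and s2(44): 78
merge s6(45) and 78: 123
merge s4(92) and 123: 215
merge s1(154) and s5(158): 312
merge s7(162) and s8(166): 328
merge 215 and 312: 527
merge 328 and 527: 855
Huffman total = 78 + 123 + 215 + 312 + 328 + 527 + 855 = 2438 bits.
Saving = 2565 − 2438 = 127 bits.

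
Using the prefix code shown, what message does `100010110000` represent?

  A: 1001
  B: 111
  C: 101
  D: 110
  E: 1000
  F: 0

ECEF

Read left to right; each codeword is recognised as soon as it completes (prefix code):
  1000→E | 101→C | 1000→E | 0→F
Decoded message: ECEF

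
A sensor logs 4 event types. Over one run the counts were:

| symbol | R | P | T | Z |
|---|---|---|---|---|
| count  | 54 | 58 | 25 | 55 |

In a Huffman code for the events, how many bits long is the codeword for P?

2

Huffman merges, smallest pair first:
combine T(25), R(54) → 79
combine Z(55), P(58) → 113
combine 79, 113 → 192
The subtree containing P is merged 2 times, so code length = 2.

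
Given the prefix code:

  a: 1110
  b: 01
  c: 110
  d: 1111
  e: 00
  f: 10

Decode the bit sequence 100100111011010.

fbeacf

Read left to right; each codeword is recognised as soon as it completes (prefix code):
  10→f | 01→b | 00→e | 1110→a | 110→c | 10→f
Decoded message: fbeacf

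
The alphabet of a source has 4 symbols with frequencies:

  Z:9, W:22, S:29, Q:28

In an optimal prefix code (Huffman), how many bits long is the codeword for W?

2

Repeatedly merge the two smallest:
Z(9) + W(22) → 31
Q(28) + S(29) → 57
31 + 57 → 88
The subtree containing W is merged 2 times, so code length = 2.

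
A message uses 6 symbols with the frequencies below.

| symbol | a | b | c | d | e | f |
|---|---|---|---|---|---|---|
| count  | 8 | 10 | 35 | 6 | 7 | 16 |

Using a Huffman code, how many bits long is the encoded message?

Build the Huffman tree bottom-up:
d(6) + e(7) → 13
a(8) + b(10) → 18
13 + f(16) → 29
18 + 29 → 47
c(35) + 47 → 82
Each symbol's bit-cost is frequency × depth; summing gives 189 bits (equivalently 13 + 18 + 29 + 47 + 82).

189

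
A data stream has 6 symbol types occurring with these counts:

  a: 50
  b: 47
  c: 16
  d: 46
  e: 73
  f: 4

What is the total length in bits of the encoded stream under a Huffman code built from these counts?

Merge the two smallest weights repeatedly:
merge f(4) and c(16): 20
merge 20 and d(46): 66
merge b(47) and a(50): 97
merge 66 and e(73): 139
merge 97 and 139: 236
The encoded length is the sum of every internal node's weight: 20 + 66 + 97 + 139 + 236 = 558 bits.

558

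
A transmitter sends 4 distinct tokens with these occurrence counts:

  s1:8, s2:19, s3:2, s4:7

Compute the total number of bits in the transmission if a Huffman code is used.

Build the Huffman tree bottom-up:
combine s3(2), s4(7) → 9
combine s1(8), 9 → 17
combine 17, s2(19) → 36
The encoded length is the sum of every internal node's weight: 9 + 17 + 36 = 62 bits.

62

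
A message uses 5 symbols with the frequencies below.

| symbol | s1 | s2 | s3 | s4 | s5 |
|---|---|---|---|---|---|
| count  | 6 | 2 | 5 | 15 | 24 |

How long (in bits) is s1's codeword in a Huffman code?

3

Huffman merges, smallest pair first:
combine s2(2), s3(5) → 7
combine s1(6), 7 → 13
combine 13, s4(15) → 28
combine s5(24), 28 → 52
s1's leaf is at depth 3, giving a 3-bit codeword.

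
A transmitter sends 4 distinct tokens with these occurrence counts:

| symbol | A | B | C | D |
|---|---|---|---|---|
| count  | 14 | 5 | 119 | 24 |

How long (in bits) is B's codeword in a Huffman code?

Huffman merges, smallest pair first:
B(5) + A(14) → 19
19 + D(24) → 43
43 + C(119) → 162
B sits 3 levels below the root, so its codeword is 3 bits.

3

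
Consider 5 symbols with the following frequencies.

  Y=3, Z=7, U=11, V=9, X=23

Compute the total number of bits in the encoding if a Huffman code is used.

Build the Huffman tree bottom-up:
merge Y(3) and Z(7): 10
merge V(9) and 10: 19
merge U(11) and 19: 30
merge X(23) and 30: 53
Each symbol's bit-cost is frequency × depth; summing gives 112 bits (equivalently 10 + 19 + 30 + 53).

112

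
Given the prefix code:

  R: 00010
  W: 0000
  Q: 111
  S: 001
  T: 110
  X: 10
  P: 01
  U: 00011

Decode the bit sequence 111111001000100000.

Read left to right; each codeword is recognised as soon as it completes (prefix code):
  111→Q | 111→Q | 001→S | 00010→R | 0000→W
Decoded message: QQSRW

QQSRW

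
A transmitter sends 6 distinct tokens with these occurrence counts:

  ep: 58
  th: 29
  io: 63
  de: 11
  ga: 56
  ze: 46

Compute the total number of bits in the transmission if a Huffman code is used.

652

Build the Huffman tree bottom-up:
de(11) + th(29) → 40
40 + ze(46) → 86
ga(56) + ep(58) → 114
io(63) + 86 → 149
114 + 149 → 263
The encoded length is the sum of every internal node's weight: 40 + 86 + 114 + 149 + 263 = 652 bits.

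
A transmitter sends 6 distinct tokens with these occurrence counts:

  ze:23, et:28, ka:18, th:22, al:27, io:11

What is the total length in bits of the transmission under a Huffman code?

332

Greedily combine the two least-frequent nodes:
merge io(11) and ka(18): 29
merge th(22) and ze(23): 45
merge al(27) and et(28): 55
merge 29 and 45: 74
merge 55 and 74: 129
The encoded length is the sum of every internal node's weight: 29 + 45 + 55 + 74 + 129 = 332 bits.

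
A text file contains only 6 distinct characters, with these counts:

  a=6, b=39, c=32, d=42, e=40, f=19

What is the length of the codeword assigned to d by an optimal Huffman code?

2

Repeatedly merge the two smallest:
combine a(6), f(19) → 25
combine 25, c(32) → 57
combine b(39), e(40) → 79
combine d(42), 57 → 99
combine 79, 99 → 178
d sits 2 levels below the root, so its codeword is 2 bits.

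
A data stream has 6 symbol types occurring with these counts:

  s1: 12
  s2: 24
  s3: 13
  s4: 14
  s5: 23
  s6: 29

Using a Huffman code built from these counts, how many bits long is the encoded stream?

292

Merge the two smallest weights repeatedly:
merge s1(12) and s3(13): 25
merge s4(14) and s5(23): 37
merge s2(24) and 25: 49
merge s6(29) and 37: 66
merge 49 and 66: 115
Total encoded bits = sum of merged weights = 25 + 37 + 49 + 66 + 115 = 292.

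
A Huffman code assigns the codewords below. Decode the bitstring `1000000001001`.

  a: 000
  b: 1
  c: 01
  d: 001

Read left to right; each codeword is recognised as soon as it completes (prefix code):
  1→b | 000→a | 000→a | 001→d | 001→d
Decoded message: baadd

baadd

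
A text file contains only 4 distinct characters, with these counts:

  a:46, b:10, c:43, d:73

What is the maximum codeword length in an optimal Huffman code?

3

Merge the two lowest-weight nodes at each step:
b(10) + c(43) → 53
a(46) + 53 → 99
d(73) + 99 → 172
Maximum depth reached is 3.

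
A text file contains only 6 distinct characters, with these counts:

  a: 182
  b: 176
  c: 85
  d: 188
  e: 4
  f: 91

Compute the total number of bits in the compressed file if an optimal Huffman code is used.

Greedily combine the two least-frequent nodes:
merge e(4) and c(85): 89
merge 89 and f(91): 180
merge b(176) and 180: 356
merge a(182) and d(188): 370
merge 356 and 370: 726
The encoded length is the sum of every internal node's weight: 89 + 180 + 356 + 370 + 726 = 1721 bits.

1721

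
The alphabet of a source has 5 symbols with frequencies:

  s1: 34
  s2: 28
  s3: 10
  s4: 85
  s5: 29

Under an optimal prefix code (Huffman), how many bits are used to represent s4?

Build the tree from the bottom:
combine s3(10), s2(28) → 38
combine s5(29), s1(34) → 63
combine 38, 63 → 101
combine s4(85), 101 → 186
s4 is a child of the root — depth 1, so its codeword is a single bit.

1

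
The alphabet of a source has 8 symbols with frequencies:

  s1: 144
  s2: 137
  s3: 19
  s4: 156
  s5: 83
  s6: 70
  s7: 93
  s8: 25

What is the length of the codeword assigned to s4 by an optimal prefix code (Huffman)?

2

Repeatedly merge the two smallest:
merge s3(19) and s8(25): 44
merge 44 and s6(70): 114
merge s5(83) and s7(93): 176
merge 114 and s2(137): 251
merge s1(144) and s4(156): 300
merge 176 and 251: 427
merge 300 and 427: 727
s4's leaf is at depth 2, giving a 2-bit codeword.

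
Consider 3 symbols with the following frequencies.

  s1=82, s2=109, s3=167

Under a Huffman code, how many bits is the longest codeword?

Merge the two lowest-weight nodes at each step:
s1(82) + s2(109) → 191
s3(167) + 191 → 358
The first pair merged (s1, s2) ends up deepest, at depth 2.

2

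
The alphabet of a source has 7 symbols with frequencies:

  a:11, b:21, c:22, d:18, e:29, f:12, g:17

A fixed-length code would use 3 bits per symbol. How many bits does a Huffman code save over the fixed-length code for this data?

29

Fixed-length: 3 bits × 130 symbols = 390 bits.
Huffman merges:
merge a(11) and f(12): 23
merge g(17) and d(18): 35
merge b(21) and c(22): 43
merge 23 and e(29): 52
merge 35 and 43: 78
merge 52 and 78: 130
Huffman total = 23 + 35 + 43 + 52 + 78 + 130 = 361 bits.
Saving = 390 − 361 = 29 bits.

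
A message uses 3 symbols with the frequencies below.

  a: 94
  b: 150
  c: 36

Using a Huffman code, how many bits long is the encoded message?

Greedily combine the two least-frequent nodes:
merge c(36) and a(94): 130
merge 130 and b(150): 280
Each symbol's bit-cost is frequency × depth; summing gives 410 bits (equivalently 130 + 280).

410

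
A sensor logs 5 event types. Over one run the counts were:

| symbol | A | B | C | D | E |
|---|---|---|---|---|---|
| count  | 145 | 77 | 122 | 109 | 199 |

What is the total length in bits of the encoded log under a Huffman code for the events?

1490

Greedily combine the two least-frequent nodes:
merge B(77) and D(109): 186
merge C(122) and A(145): 267
merge 186 and E(199): 385
merge 267 and 385: 652
The encoded length is the sum of every internal node's weight: 186 + 267 + 385 + 652 = 1490 bits.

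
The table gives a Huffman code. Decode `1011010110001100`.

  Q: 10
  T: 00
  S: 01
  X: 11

QXSSQTXT

Read left to right; each codeword is recognised as soon as it completes (prefix code):
  10→Q | 11→X | 01→S | 01→S | 10→Q | 00→T | 11→X | 00→T
Decoded message: QXSSQTXT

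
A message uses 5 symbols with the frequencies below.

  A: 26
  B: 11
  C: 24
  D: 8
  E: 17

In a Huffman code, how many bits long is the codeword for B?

Huffman merges, smallest pair first:
combine D(8), B(11) → 19
combine E(17), 19 → 36
combine C(24), A(26) → 50
combine 36, 50 → 86
B's leaf is at depth 3, giving a 3-bit codeword.

3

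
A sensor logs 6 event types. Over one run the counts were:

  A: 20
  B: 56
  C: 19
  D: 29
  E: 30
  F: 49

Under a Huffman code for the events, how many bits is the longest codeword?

3

Merge the two lowest-weight nodes at each step:
C(19) + A(20) → 39
D(29) + E(30) → 59
39 + F(49) → 88
B(56) + 59 → 115
88 + 115 → 203
The first pair merged (C, A) ends up deepest, at depth 3.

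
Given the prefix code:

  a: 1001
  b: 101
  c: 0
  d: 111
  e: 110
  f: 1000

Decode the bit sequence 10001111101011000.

Read left to right; each codeword is recognised as soon as it completes (prefix code):
  1000→f | 111→d | 110→e | 101→b | 1000→f
Decoded message: fdebf

fdebf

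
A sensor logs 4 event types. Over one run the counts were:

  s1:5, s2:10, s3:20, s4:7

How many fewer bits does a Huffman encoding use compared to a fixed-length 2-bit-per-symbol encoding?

Fixed-length: 2 bits × 42 symbols = 84 bits.
Huffman merges:
combine s1(5), s4(7) → 12
combine s2(10), 12 → 22
combine s3(20), 22 → 42
Huffman total = 12 + 22 + 42 = 76 bits.
Saving = 84 − 76 = 8 bits.

8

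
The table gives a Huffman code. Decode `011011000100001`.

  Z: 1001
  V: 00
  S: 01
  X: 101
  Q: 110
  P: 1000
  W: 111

Read left to right; each codeword is recognised as soon as it completes (prefix code):
  01→S | 101→X | 1000→P | 1000→P | 01→S
Decoded message: SXPPS

SXPPS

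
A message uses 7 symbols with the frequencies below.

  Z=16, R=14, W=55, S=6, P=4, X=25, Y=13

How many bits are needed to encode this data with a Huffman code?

322

Merge the two smallest weights repeatedly:
merge P(4) and S(6): 10
merge 10 and Y(13): 23
merge R(14) and Z(16): 30
merge 23 and X(25): 48
merge 30 and 48: 78
merge W(55) and 78: 133
The encoded length is the sum of every internal node's weight: 10 + 23 + 30 + 48 + 78 + 133 = 322 bits.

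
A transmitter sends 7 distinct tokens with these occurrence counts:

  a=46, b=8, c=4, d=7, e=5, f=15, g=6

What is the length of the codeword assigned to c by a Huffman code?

4

Build the tree from the bottom:
c(4) + e(5) → 9
g(6) + d(7) → 13
b(8) + 9 → 17
13 + f(15) → 28
17 + 28 → 45
45 + a(46) → 91
c sits 4 levels below the root, so its codeword is 4 bits.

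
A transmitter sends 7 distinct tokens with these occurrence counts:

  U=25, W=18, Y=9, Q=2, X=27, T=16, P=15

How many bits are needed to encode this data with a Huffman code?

Build the Huffman tree bottom-up:
Q(2) + Y(9) → 11
11 + P(15) → 26
T(16) + W(18) → 34
U(25) + 26 → 51
X(27) + 34 → 61
51 + 61 → 112
The encoded length is the sum of every internal node's weight: 11 + 26 + 34 + 51 + 61 + 112 = 295 bits.

295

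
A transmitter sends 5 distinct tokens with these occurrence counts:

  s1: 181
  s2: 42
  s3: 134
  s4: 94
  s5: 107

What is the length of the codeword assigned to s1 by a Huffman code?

2

Huffman merges, smallest pair first:
combine s2(42), s4(94) → 136
combine s5(107), s3(134) → 241
combine 136, s1(181) → 317
combine 241, 317 → 558
s1 sits 2 levels below the root, so its codeword is 2 bits.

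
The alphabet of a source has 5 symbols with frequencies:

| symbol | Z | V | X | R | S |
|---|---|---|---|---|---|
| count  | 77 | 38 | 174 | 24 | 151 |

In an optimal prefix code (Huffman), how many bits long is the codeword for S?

2

Build the tree from the bottom:
R(24) + V(38) → 62
62 + Z(77) → 139
139 + S(151) → 290
X(174) + 290 → 464
The subtree containing S is merged 2 times, so code length = 2.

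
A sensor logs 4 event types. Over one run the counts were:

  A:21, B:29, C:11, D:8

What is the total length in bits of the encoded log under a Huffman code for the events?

Merge the two smallest weights repeatedly:
D(8) + C(11) → 19
19 + A(21) → 40
B(29) + 40 → 69
The encoded length is the sum of every internal node's weight: 19 + 40 + 69 = 128 bits.

128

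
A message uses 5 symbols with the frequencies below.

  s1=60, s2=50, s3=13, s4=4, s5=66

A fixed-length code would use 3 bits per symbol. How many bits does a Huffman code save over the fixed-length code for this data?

176

Fixed-length: 3 bits × 193 symbols = 579 bits.
Huffman merges:
combine s4(4), s3(13) → 17
combine 17, s2(50) → 67
combine s1(60), s5(66) → 126
combine 67, 126 → 193
Huffman total = 17 + 67 + 126 + 193 = 403 bits.
Saving = 579 − 403 = 176 bits.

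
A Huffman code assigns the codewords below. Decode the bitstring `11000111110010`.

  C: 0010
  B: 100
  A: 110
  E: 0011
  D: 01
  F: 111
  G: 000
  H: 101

Read left to right; each codeword is recognised as soon as it completes (prefix code):
  110→A | 0011→E | 111→F | 0010→C
Decoded message: AEFC

AEFC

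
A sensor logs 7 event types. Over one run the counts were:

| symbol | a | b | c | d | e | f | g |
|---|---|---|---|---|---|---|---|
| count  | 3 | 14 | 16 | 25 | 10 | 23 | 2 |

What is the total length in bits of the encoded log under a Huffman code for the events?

Merge the two smallest weights repeatedly:
merge g(2) and a(3): 5
merge 5 and e(10): 15
merge b(14) and 15: 29
merge c(16) and f(23): 39
merge d(25) and 29: 54
merge 39 and 54: 93
Each symbol's bit-cost is frequency × depth; summing gives 235 bits (equivalently 5 + 15 + 29 + 39 + 54 + 93).

235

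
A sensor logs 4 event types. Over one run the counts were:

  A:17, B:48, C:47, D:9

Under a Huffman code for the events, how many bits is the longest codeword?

Merge the two lowest-weight nodes at each step:
merge D(9) and A(17): 26
merge 26 and C(47): 73
merge B(48) and 73: 121
Maximum depth reached is 3.

3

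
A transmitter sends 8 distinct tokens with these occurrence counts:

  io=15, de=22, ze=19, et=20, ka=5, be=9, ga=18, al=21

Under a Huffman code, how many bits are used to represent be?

Build the tree from the bottom:
combine ka(5), be(9) → 14
combine 14, io(15) → 29
combine ga(18), ze(19) → 37
combine et(20), al(21) → 41
combine de(22), 29 → 51
combine 37, 41 → 78
combine 51, 78 → 129
be's leaf is at depth 4, giving a 4-bit codeword.

4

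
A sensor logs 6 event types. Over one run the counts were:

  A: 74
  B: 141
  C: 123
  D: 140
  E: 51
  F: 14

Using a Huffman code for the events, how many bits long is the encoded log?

Greedily combine the two least-frequent nodes:
combine F(14), E(51) → 65
combine 65, A(74) → 139
combine C(123), 139 → 262
combine D(140), B(141) → 281
combine 262, 281 → 543
Each symbol's bit-cost is frequency × depth; summing gives 1290 bits (equivalently 65 + 139 + 262 + 281 + 543).

1290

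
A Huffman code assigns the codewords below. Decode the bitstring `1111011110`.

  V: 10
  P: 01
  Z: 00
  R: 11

Read left to right; each codeword is recognised as soon as it completes (prefix code):
  11→R | 11→R | 01→P | 11→R | 10→V
Decoded message: RRPRV

RRPRV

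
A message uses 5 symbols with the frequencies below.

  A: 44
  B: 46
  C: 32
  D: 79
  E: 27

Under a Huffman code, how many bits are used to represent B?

2

Build the tree from the bottom:
merge E(27) and C(32): 59
merge A(44) and B(46): 90
merge 59 and D(79): 138
merge 90 and 138: 228
B's leaf is at depth 2, giving a 2-bit codeword.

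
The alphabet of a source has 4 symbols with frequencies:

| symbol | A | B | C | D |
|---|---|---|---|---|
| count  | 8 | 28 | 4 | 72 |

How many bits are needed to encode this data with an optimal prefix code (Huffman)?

164

Greedily combine the two least-frequent nodes:
merge C(4) and A(8): 12
merge 12 and B(28): 40
merge 40 and D(72): 112
Total encoded bits = sum of merged weights = 12 + 40 + 112 = 164.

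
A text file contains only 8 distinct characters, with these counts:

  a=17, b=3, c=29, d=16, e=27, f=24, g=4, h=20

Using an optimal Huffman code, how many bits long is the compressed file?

Greedily combine the two least-frequent nodes:
b(3) + g(4) → 7
7 + d(16) → 23
a(17) + h(20) → 37
23 + f(24) → 47
e(27) + c(29) → 56
37 + 47 → 84
56 + 84 → 140
Total encoded bits = sum of merged weights = 7 + 23 + 37 + 47 + 56 + 84 + 140 = 394.

394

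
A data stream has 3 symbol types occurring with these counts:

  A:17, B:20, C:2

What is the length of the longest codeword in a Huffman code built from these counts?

2

Merge the two lowest-weight nodes at each step:
C(2) + A(17) → 19
19 + B(20) → 39
The first pair merged (C, A) ends up deepest, at depth 2.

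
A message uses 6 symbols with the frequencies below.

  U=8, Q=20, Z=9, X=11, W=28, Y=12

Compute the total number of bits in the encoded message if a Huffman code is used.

Merge the two smallest weights repeatedly:
merge U(8) and Z(9): 17
merge X(11) and Y(12): 23
merge 17 and Q(20): 37
merge 23 and W(28): 51
merge 37 and 51: 88
Each symbol's bit-cost is frequency × depth; summing gives 216 bits (equivalently 17 + 23 + 37 + 51 + 88).

216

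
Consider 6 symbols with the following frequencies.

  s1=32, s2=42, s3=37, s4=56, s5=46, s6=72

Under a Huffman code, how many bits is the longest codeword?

3

Merge the two lowest-weight nodes at each step:
merge s1(32) and s3(37): 69
merge s2(42) and s5(46): 88
merge s4(56) and 69: 125
merge s6(72) and 88: 160
merge 125 and 160: 285
Maximum depth reached is 3.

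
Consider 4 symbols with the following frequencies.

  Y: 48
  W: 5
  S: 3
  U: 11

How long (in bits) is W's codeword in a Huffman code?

Repeatedly merge the two smallest:
S(3) + W(5) → 8
8 + U(11) → 19
19 + Y(48) → 67
W sits 3 levels below the root, so its codeword is 3 bits.

3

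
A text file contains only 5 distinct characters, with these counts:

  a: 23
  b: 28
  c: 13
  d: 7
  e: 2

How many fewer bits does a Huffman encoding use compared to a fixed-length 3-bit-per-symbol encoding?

70

Fixed-length: 3 bits × 73 symbols = 219 bits.
Huffman merges:
e(2) + d(7) → 9
9 + c(13) → 22
22 + a(23) → 45
b(28) + 45 → 73
Huffman total = 9 + 22 + 45 + 73 = 149 bits.
Saving = 219 − 149 = 70 bits.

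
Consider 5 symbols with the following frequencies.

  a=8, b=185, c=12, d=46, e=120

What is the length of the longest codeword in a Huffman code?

Merge the two lowest-weight nodes at each step:
merge a(8) and c(12): 20
merge 20 and d(46): 66
merge 66 and e(120): 186
merge b(185) and 186: 371
Maximum depth reached is 4.

4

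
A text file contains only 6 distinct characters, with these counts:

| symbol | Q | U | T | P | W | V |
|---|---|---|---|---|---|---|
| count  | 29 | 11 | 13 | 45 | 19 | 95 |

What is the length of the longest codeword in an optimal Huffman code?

5

Merge the two lowest-weight nodes at each step:
merge U(11) and T(13): 24
merge W(19) and 24: 43
merge Q(29) and 43: 72
merge P(45) and 72: 117
merge V(95) and 117: 212
The first pair merged (U, T) ends up deepest, at depth 5.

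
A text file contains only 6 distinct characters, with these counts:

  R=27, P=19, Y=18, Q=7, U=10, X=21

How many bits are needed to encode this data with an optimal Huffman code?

Merge the two smallest weights repeatedly:
merge Q(7) and U(10): 17
merge 17 and Y(18): 35
merge P(19) and X(21): 40
merge R(27) and 35: 62
merge 40 and 62: 102
Total encoded bits = sum of merged weights = 17 + 35 + 40 + 62 + 102 = 256.

256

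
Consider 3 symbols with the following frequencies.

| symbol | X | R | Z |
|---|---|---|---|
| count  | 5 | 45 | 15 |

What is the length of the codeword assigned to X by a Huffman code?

Huffman merges, smallest pair first:
X(5) + Z(15) → 20
20 + R(45) → 65
X sits 2 levels below the root, so its codeword is 2 bits.

2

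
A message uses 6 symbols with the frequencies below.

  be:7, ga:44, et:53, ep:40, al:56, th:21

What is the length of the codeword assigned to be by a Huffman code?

4

Huffman merges, smallest pair first:
combine be(7), th(21) → 28
combine 28, ep(40) → 68
combine ga(44), et(53) → 97
combine al(56), 68 → 124
combine 97, 124 → 221
The subtree containing be is merged 4 times, so code length = 4.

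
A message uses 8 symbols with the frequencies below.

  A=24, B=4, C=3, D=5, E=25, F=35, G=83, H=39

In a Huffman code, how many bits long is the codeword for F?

3

Repeatedly merge the two smallest:
C(3) + B(4) → 7
D(5) + 7 → 12
12 + A(24) → 36
E(25) + F(35) → 60
36 + H(39) → 75
60 + 75 → 135
G(83) + 135 → 218
F sits 3 levels below the root, so its codeword is 3 bits.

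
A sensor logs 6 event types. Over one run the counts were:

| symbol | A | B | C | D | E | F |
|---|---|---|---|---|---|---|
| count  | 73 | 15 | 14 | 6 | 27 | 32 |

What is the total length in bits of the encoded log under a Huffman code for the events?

375

Greedily combine the two least-frequent nodes:
D(6) + C(14) → 20
B(15) + 20 → 35
E(27) + F(32) → 59
35 + 59 → 94
A(73) + 94 → 167
Total encoded bits = sum of merged weights = 20 + 35 + 59 + 94 + 167 = 375.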